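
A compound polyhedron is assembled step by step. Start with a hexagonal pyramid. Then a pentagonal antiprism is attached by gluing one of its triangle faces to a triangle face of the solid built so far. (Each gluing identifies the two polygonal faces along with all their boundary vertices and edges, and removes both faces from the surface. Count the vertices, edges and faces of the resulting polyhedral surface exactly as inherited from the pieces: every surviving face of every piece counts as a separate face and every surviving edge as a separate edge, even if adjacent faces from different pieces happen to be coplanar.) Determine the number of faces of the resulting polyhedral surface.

17

A hexagonal pyramid: V=7, E=12, F=7.
Attach a pentagonal antiprism (V=10, E=20, F=12) along a 3-gon: merge 3 vertices and 3 edges, delete both glued faces → V=14, E=29, F=17.
Check: V − E + F = 14 − 29 + 17 = 2.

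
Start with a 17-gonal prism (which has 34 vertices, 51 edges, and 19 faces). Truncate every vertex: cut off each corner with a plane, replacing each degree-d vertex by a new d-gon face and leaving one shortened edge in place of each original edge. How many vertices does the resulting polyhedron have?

102

Truncation replaces each original edge-end by a new vertex, so V′ = 2E = 102.
Each original edge survives, and each old vertex of degree d contributes d new edges; summing degrees gives Σd = 2E, so E′ = E + 2E = 3E = 153.
Each original face survives and each original vertex becomes one new face: F′ = F + V = 53.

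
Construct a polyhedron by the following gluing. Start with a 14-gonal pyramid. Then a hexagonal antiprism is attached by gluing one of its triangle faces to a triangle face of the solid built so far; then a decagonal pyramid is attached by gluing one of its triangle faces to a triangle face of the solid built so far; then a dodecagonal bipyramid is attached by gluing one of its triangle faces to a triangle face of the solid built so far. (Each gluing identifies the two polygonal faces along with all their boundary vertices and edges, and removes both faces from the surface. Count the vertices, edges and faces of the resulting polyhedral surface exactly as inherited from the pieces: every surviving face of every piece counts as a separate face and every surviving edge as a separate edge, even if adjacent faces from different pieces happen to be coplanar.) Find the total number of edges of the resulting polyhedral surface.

A 14-gonal pyramid: V=15, E=28, F=15.
Attach a hexagonal antiprism (V=12, E=24, F=14) along a 3-gon: merge 3 vertices and 3 edges, delete both glued faces → V=24, E=49, F=27.
Attach a decagonal pyramid (V=11, E=20, F=11) along a 3-gon: merge 3 vertices and 3 edges, delete both glued faces → V=32, E=66, F=36.
Attach a dodecagonal bipyramid (V=14, E=36, F=24) along a 3-gon: merge 3 vertices and 3 edges, delete both glued faces → V=43, E=99, F=58.
Check: V − E + F = 43 − 99 + 58 = 2.

99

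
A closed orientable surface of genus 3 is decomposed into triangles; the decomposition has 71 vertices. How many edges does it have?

χ = 2 − 2·3 = -4, and every face is a triangle so 3F = 2E.
V − E + F = -4 with E = 3F/2 gives 71 − (3/2 − 1)·F = -4, so F = 150 and E = 225.

225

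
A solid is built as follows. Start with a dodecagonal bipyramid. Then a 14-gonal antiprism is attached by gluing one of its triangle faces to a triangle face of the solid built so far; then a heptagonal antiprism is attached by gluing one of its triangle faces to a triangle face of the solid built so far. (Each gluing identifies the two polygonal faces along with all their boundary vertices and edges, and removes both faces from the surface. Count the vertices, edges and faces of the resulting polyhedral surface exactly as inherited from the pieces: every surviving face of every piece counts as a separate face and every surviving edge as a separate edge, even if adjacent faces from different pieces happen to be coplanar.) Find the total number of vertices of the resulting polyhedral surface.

A dodecagonal bipyramid: V=14, E=36, F=24.
Attach a 14-gonal antiprism (V=28, E=56, F=30) along a 3-gon: merge 3 vertices and 3 edges, delete both glued faces → V=39, E=89, F=52.
Attach a heptagonal antiprism (V=14, E=28, F=16) along a 3-gon: merge 3 vertices and 3 edges, delete both glued faces → V=50, E=114, F=66.
Check: V − E + F = 50 − 114 + 66 = 2.

50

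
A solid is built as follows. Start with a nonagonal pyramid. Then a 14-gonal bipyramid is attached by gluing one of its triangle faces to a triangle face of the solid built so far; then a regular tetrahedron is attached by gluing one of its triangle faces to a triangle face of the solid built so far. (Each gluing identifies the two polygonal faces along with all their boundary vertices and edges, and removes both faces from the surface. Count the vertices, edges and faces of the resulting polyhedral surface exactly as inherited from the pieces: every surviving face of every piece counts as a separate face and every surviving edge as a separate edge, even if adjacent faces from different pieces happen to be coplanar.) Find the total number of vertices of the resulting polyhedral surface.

24

A nonagonal pyramid: V=10, E=18, F=10.
Attach a 14-gonal bipyramid (V=16, E=42, F=28) along a 3-gon: merge 3 vertices and 3 edges, delete both glued faces → V=23, E=57, F=36.
Attach a regular tetrahedron (V=4, E=6, F=4) along a 3-gon: merge 3 vertices and 3 edges, delete both glued faces → V=24, E=60, F=38.
Check: V − E + F = 24 − 60 + 38 = 2.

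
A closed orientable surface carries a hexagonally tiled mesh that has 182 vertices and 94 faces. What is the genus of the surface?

4

Every face is a hexagon, so 2E = 6·94 = 564, giving E = 282.
χ = V − E + F = 182 − 282 + 94 = -6.
For a closed orientable surface χ = 2 − 2g, so g = (2 − (-6))/2 = 4.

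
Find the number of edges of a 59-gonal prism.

A prism on an n-gon has two n-gon bases and n rectangular sides: V = 2·59 = 118, E = 3·59 = 177, F = 59 + 2 = 61.

177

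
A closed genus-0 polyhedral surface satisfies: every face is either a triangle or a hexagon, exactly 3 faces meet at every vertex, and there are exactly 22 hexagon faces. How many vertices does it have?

48

Let x be the number of triangles; then F = 22 + x.
Edge–face incidences: 2E = 6·22 + 3·x = 132 + 3x.
Every vertex has degree 3, so 3V = 2E.
Euler: V − E + F = 2 ⇒ (2E)/3 − E + (22 + x) = 2.
Multiply by 6: 2·(2E) − 3·(2E) + 6·(22 + x) = 12, i.e. 132 + 6x − (132 + 3x) = 12.
Collecting terms: 3x = 12, so x = 4.
Then 2E = 132 + 3·4 = 144, so E = 72, V = 2E/3 = 48, F = 22 + 4 = 26.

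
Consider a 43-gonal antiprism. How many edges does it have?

An antiprism on an n-gon has two n-gon caps and 2n triangles: V = 2·43 = 86, E = 4·43 = 172, F = 2·43 + 2 = 88.

172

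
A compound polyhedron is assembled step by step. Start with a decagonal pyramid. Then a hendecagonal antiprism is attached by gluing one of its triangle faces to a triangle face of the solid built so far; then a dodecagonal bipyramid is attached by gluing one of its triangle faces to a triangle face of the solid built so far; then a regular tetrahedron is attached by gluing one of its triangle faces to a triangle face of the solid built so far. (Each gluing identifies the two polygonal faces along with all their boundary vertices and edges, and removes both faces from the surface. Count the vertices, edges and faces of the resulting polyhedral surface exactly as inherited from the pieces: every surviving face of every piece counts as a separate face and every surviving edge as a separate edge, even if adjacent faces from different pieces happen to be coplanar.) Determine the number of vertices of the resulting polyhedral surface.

A decagonal pyramid: V=11, E=20, F=11.
Attach a hendecagonal antiprism (V=22, E=44, F=24) along a 3-gon: merge 3 vertices and 3 edges, delete both glued faces → V=30, E=61, F=33.
Attach a dodecagonal bipyramid (V=14, E=36, F=24) along a 3-gon: merge 3 vertices and 3 edges, delete both glued faces → V=41, E=94, F=55.
Attach a regular tetrahedron (V=4, E=6, F=4) along a 3-gon: merge 3 vertices and 3 edges, delete both glued faces → V=42, E=97, F=57.
Check: V − E + F = 42 − 97 + 57 = 2.

42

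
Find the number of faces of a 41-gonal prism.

A prism on an n-gon has two n-gon bases and n rectangular sides: V = 2·41 = 82, E = 3·41 = 123, F = 41 + 2 = 43.

43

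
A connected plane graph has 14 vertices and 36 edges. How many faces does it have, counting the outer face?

24

Euler's formula for a connected plane graph: V − E + F = 2, so F = 2 − 14 + 36 = 24.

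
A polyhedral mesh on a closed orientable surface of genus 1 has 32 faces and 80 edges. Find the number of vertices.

For a closed orientable surface of genus 1, χ = 2 − 2·1 = 0.
V = 0 + E − F = 0 + 80 − 32 = 48.

48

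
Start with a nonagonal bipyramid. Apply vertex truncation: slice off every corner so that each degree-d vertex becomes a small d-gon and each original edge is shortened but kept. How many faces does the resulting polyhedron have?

29

The base solid has V = 11, E = 27, F = 18.
Truncation replaces each original edge-end by a new vertex, so V′ = 2E = 54.
Each original edge survives, and each old vertex of degree d contributes d new edges; summing degrees gives Σd = 2E, so E′ = E + 2E = 3E = 81.
Each original face survives and each original vertex becomes one new face: F′ = F + V = 29.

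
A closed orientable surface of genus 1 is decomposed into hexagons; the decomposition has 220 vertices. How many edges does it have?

330

χ = 2 − 2·1 = 0, and every face is a hexagon so 6F = 2E.
V − E + F = 0 with E = 6F/2 gives 220 − (6/2 − 1)·F = 0, so F = 110 and E = 330.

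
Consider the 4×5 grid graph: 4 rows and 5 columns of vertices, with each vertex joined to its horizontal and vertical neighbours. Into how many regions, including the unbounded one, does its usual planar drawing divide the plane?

13

The grid has V = 4·5 = 20 vertices and E = 4·4 + 5·3 = 31 edges.
F = 2 − V + E = 2 − 20 + 31 = 13.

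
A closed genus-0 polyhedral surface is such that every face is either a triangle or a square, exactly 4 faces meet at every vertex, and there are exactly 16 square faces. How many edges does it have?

44

Let x be the number of triangles; then F = 16 + x.
Edge–face incidences: 2E = 4·16 + 3·x = 64 + 3x.
Every vertex has degree 4, so 4V = 2E.
Euler: V − E + F = 2 ⇒ (2E)/4 − E + (16 + x) = 2.
Multiply by 8: 2·(2E) − 4·(2E) + 8·(16 + x) = 16, i.e. 128 + 8x − 2·(64 + 3x) = 16.
Collecting terms: 2x = 16, so x = 8.
Then 2E = 64 + 3·8 = 88, so E = 44, V = 2E/4 = 22, F = 16 + 8 = 24.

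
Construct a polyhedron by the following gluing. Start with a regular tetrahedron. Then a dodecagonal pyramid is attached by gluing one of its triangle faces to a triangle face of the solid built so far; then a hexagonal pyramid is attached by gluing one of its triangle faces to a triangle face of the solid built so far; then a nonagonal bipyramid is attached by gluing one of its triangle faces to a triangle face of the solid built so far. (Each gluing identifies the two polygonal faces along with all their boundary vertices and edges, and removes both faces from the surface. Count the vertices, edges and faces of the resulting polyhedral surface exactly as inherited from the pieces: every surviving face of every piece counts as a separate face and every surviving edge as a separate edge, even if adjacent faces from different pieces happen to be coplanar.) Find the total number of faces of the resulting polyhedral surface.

A regular tetrahedron: V=4, E=6, F=4.
Attach a dodecagonal pyramid (V=13, E=24, F=13) along a 3-gon: merge 3 vertices and 3 edges, delete both glued faces → V=14, E=27, F=15.
Attach a hexagonal pyramid (V=7, E=12, F=7) along a 3-gon: merge 3 vertices and 3 edges, delete both glued faces → V=18, E=36, F=20.
Attach a nonagonal bipyramid (V=11, E=27, F=18) along a 3-gon: merge 3 vertices and 3 edges, delete both glued faces → V=26, E=60, F=36.
Check: V − E + F = 26 − 60 + 36 = 2.

36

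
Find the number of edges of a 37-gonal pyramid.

74

A pyramid on an n-gon base has one n-gon and n triangles: V = 37 + 1 = 38, E = 2·37 = 74, F = 37 + 1 = 38.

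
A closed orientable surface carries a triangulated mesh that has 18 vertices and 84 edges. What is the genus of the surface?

6

Every face is a triangle and each edge borders two faces, so 3F = 2·84, giving F = 56.
χ = V − E + F = 18 − 84 + 56 = -10.
For a closed orientable surface χ = 2 − 2g, so g = (2 − (-10))/2 = 6.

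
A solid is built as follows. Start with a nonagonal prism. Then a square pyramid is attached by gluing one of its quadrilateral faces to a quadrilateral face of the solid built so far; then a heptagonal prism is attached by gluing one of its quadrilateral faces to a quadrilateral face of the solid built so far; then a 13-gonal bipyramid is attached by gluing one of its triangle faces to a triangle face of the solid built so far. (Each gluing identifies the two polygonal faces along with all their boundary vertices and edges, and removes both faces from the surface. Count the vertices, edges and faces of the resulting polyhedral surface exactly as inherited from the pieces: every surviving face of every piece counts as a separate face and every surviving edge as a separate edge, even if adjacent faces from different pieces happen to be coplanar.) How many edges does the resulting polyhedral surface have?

84

A nonagonal prism: V=18, E=27, F=11.
Attach a square pyramid (V=5, E=8, F=5) along a 4-gon: merge 4 vertices and 4 edges, delete both glued faces → V=19, E=31, F=14.
Attach a heptagonal prism (V=14, E=21, F=9) along a 4-gon: merge 4 vertices and 4 edges, delete both glued faces → V=29, E=48, F=21.
Attach a 13-gonal bipyramid (V=15, E=39, F=26) along a 3-gon: merge 3 vertices and 3 edges, delete both glued faces → V=41, E=84, F=45.
Check: V − E + F = 41 − 84 + 45 = 2.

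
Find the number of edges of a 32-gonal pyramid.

A pyramid on an n-gon base has one n-gon and n triangles: V = 32 + 1 = 33, E = 2·32 = 64, F = 32 + 1 = 33.

64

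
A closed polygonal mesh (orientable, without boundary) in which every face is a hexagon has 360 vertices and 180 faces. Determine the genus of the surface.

1

Every face is a hexagon, so 2E = 6·180 = 1080, giving E = 540.
χ = V − E + F = 360 − 540 + 180 = 0.
For a closed orientable surface χ = 2 − 2g, so g = (2 − (0))/2 = 1.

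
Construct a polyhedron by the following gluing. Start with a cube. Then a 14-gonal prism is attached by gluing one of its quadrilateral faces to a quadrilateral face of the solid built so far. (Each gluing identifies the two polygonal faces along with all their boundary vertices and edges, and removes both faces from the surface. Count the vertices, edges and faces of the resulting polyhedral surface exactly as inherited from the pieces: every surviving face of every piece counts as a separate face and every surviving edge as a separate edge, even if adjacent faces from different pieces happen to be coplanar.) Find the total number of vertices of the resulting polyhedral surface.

A cube: V=8, E=12, F=6.
Attach a 14-gonal prism (V=28, E=42, F=16) along a 4-gon: merge 4 vertices and 4 edges, delete both glued faces → V=32, E=50, F=20.
Check: V − E + F = 32 − 50 + 20 = 2.

32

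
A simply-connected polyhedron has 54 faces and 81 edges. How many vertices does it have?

Here V − E + F = 2.
V = 2 + E − F = 2 + 81 − 54 = 29.

29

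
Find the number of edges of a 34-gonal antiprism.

An antiprism on an n-gon has two n-gon caps and 2n triangles: V = 2·34 = 68, E = 4·34 = 136, F = 2·34 + 2 = 70.
Check: V − E + F = 68 − 136 + 70 = 2.

136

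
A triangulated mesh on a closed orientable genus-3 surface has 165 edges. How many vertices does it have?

χ = 2 − 2·3 = -4, and every face is a triangle so 3F = 2E.
F = 2E/3 = 110. Then V = -4 + E − F = -4 + 165 − 110 = 51.

51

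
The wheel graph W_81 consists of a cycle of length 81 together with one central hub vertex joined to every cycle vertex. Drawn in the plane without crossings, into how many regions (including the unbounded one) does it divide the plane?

W_81 has V = 81 + 1 = 82 vertices and E = 2·81 = 162 edges.
By Euler's formula F = 2 − V + E = 2 − 82 + 162 = 82.

82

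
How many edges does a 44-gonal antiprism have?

An antiprism on an n-gon has two n-gon caps and 2n triangles: V = 2·44 = 88, E = 4·44 = 176, F = 2·44 + 2 = 90.
Check: V − E + F = 88 − 176 + 90 = 2.

176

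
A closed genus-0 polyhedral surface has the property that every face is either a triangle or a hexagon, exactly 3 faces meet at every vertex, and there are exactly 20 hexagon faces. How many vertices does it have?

Let x be the number of triangles; then F = 20 + x.
Edge–face incidences: 2E = 6·20 + 3·x = 120 + 3x.
Every vertex has degree 3, so 3V = 2E.
Euler: V − E + F = 2 ⇒ (2E)/3 − E + (20 + x) = 2.
Multiply by 6: 2·(2E) − 3·(2E) + 6·(20 + x) = 12, i.e. 120 + 6x − (120 + 3x) = 12.
Collecting terms: 3x = 12, so x = 4.
Then 2E = 120 + 3·4 = 132, so E = 66, V = 2E/3 = 44, F = 20 + 4 = 24.

44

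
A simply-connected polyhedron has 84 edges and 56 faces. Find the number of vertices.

Here V − E + F = 2.
V = 2 + E − F = 2 + 84 − 56 = 30.

30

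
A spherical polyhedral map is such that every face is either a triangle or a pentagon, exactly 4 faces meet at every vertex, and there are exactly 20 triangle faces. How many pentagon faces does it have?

12

Let x be the number of pentagons; then F = 20 + x.
Edge–face incidences: 2E = 3·20 + 5·x = 60 + 5x.
Every vertex has degree 4, so 4V = 2E.
Euler: V − E + F = 2 ⇒ (2E)/4 − E + (20 + x) = 2.
Multiply by 8: 2·(2E) − 4·(2E) + 8·(20 + x) = 16, i.e. 160 + 8x − 2·(60 + 5x) = 16.
Collecting terms: −2x + 40 = 16, so −2x = −24, so x = 12.
Then 2E = 60 + 5·12 = 120, so E = 60, V = 2E/4 = 30, F = 20 + 12 = 32.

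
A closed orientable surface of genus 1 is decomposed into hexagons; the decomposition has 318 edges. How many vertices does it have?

212

χ = 2 − 2·1 = 0, and every face is a hexagon so 6F = 2E.
F = 2E/6 = 106. Then V = 0 + E − F = 0 + 318 − 106 = 212.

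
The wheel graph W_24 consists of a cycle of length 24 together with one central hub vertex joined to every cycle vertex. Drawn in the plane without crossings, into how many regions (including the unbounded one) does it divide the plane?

W_24 has V = 24 + 1 = 25 vertices and E = 2·24 = 48 edges.
By Euler's formula F = 2 − V + E = 2 − 25 + 48 = 25.

25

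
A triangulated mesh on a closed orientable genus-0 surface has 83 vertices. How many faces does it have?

χ = 2 − 2·0 = 2, and every face is a triangle so 3F = 2E.
V − E + F = 2 with E = 3F/2 gives 83 − (3/2 − 1)·F = 2, so F = 162 and E = 243.

162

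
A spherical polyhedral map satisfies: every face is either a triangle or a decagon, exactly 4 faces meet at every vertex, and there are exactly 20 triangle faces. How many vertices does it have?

20

Let x be the number of decagons; then F = 20 + x.
Edge–face incidences: 2E = 3·20 + 10·x = 60 + 10x.
Every vertex has degree 4, so 4V = 2E.
Euler: V − E + F = 2 ⇒ (2E)/4 − E + (20 + x) = 2.
Multiply by 8: 2·(2E) − 4·(2E) + 8·(20 + x) = 16, i.e. 160 + 8x − 2·(60 + 10x) = 16.
Collecting terms: −12x + 40 = 16, so −12x = −24, so x = 2.
Then 2E = 60 + 10·2 = 80, so E = 40, V = 2E/4 = 20, F = 20 + 2 = 22.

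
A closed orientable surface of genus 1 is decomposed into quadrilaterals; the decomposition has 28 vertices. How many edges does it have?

χ = 2 − 2·1 = 0, and every face is a square so 4F = 2E.
V − E + F = 0 with E = 4F/2 gives 28 − (4/2 − 1)·F = 0, so F = 28 and E = 56.

56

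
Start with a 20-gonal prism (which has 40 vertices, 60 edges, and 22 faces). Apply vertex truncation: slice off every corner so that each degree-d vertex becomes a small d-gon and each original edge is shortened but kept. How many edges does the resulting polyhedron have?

180

Truncation replaces each original edge-end by a new vertex, so V′ = 2E = 120.
Each original edge survives, and each old vertex of degree d contributes d new edges; summing degrees gives Σd = 2E, so E′ = E + 2E = 3E = 180.
Each original face survives and each original vertex becomes one new face: F′ = F + V = 62.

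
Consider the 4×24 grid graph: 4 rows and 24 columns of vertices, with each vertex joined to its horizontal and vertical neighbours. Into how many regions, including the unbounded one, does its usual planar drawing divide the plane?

70

The grid has V = 4·24 = 96 vertices and E = 4·23 + 24·3 = 164 edges.
F = 2 − V + E = 2 − 96 + 164 = 70.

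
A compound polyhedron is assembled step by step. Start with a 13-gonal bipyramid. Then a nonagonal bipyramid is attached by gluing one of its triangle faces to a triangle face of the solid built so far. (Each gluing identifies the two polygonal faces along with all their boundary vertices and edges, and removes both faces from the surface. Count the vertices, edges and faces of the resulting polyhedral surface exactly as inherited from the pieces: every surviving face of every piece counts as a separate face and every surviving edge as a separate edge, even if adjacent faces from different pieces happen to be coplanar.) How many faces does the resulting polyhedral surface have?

42

A 13-gonal bipyramid: V=15, E=39, F=26.
Attach a nonagonal bipyramid (V=11, E=27, F=18) along a 3-gon: merge 3 vertices and 3 edges, delete both glued faces → V=23, E=63, F=42.
Check: V − E + F = 23 − 63 + 42 = 2.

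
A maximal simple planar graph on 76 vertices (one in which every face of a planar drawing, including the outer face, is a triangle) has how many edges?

222

In a plane triangulation 3F = 2E and V − E + F = 2, so E = 3V − 6 = 3·76 − 6 = 222.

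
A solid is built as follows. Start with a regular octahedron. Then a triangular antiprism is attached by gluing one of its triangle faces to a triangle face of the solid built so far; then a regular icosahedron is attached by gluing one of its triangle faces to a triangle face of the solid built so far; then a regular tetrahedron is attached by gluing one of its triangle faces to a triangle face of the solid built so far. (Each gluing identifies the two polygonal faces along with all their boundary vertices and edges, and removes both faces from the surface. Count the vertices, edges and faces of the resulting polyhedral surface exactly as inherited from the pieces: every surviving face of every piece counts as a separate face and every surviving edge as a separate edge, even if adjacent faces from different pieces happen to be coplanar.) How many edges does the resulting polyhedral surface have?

51

A regular octahedron: V=6, E=12, F=8.
Attach a triangular antiprism (V=6, E=12, F=8) along a 3-gon: merge 3 vertices and 3 edges, delete both glued faces → V=9, E=21, F=14.
Attach a regular icosahedron (V=12, E=30, F=20) along a 3-gon: merge 3 vertices and 3 edges, delete both glued faces → V=18, E=48, F=32.
Attach a regular tetrahedron (V=4, E=6, F=4) along a 3-gon: merge 3 vertices and 3 edges, delete both glued faces → V=19, E=51, F=34.
Check: V − E + F = 19 − 51 + 34 = 2.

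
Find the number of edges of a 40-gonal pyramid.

80

A pyramid on an n-gon base has one n-gon and n triangles: V = 40 + 1 = 41, E = 2·40 = 80, F = 40 + 1 = 41.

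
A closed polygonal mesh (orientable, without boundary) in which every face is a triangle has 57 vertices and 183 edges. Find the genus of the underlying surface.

3

Every face is a triangle and each edge borders two faces, so 3F = 2·183, giving F = 122.
χ = V − E + F = 57 − 183 + 122 = -4.
For a closed orientable surface χ = 2 − 2g, so g = (2 − (-4))/2 = 3.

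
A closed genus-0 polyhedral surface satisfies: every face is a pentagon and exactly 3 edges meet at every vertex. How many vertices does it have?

20

Each face has 5 edges and each edge borders two faces, so 2E = 5F.
Each vertex has degree 3, so 3V = 2E and hence V = 5F/3.
Euler: V − E + F = 2 ⇒ (5F/3) − (5F/2) + F = 2.
Multiply by 6: (10 − 15 + 6)F = 12, i.e. 1F = 12.
So F = 12, E = 5·12/2 = 30, V = 5·12/3 = 20.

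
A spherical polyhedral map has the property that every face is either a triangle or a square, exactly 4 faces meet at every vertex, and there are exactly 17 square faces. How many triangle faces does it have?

8

Let x be the number of triangles; then F = 17 + x.
Edge–face incidences: 2E = 4·17 + 3·x = 68 + 3x.
Every vertex has degree 4, so 4V = 2E.
Euler: V − E + F = 2 ⇒ (2E)/4 − E + (17 + x) = 2.
Multiply by 8: 2·(2E) − 4·(2E) + 8·(17 + x) = 16, i.e. 136 + 8x − 2·(68 + 3x) = 16.
Collecting terms: 2x = 16, so x = 8.
Then 2E = 68 + 3·8 = 92, so E = 46, V = 2E/4 = 23, F = 17 + 8 = 25.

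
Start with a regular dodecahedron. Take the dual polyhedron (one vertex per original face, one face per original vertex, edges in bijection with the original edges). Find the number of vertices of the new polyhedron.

12

The base solid has V = 20, E = 30, F = 12.
The dual swaps V and F and preserves E: V′ = F = 12, E′ = E = 30, F′ = V = 20.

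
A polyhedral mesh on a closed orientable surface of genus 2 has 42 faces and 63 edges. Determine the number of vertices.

For a closed orientable surface of genus 2, χ = 2 − 2·2 = -2.
V = -2 + E − F = -2 + 63 − 42 = 19.

19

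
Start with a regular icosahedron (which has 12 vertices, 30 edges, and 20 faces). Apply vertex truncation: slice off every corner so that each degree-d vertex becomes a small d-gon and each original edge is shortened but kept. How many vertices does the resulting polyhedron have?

Truncation replaces each original edge-end by a new vertex, so V′ = 2E = 60.
Each original edge survives, and each old vertex of degree d contributes d new edges; summing degrees gives Σd = 2E, so E′ = E + 2E = 3E = 90.
Each original face survives and each original vertex becomes one new face: F′ = F + V = 32.

60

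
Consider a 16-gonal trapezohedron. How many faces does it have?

The n-trapezohedron (dual of the n-antiprism) has V = 2·16 + 2 = 34, E = 4·16 = 64, F = 2·16 = 32.

32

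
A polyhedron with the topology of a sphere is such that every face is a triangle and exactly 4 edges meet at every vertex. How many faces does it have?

8

Each face has 3 edges and each edge borders two faces, so 2E = 3F.
Each vertex has degree 4, so 4V = 2E and hence V = 3F/4.
Euler: V − E + F = 2 ⇒ (3F/4) − (3F/2) + F = 2.
Multiply by 8: (6 − 12 + 8)F = 16, i.e. 2F = 16.
So F = 8, E = 3·8/2 = 12, V = 3·8/4 = 6.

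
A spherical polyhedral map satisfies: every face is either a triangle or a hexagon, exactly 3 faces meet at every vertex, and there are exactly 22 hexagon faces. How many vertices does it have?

Let x be the number of triangles; then F = 22 + x.
Edge–face incidences: 2E = 6·22 + 3·x = 132 + 3x.
Every vertex has degree 3, so 3V = 2E.
Euler: V − E + F = 2 ⇒ (2E)/3 − E + (22 + x) = 2.
Multiply by 6: 2·(2E) − 3·(2E) + 6·(22 + x) = 12, i.e. 132 + 6x − (132 + 3x) = 12.
Collecting terms: 3x = 12, so x = 4.
Then 2E = 132 + 3·4 = 144, so E = 72, V = 2E/3 = 48, F = 22 + 4 = 26.

48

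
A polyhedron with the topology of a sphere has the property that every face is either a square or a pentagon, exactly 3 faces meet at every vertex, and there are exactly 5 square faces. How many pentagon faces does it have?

2

Let x be the number of pentagons; then F = 5 + x.
Edge–face incidences: 2E = 4·5 + 5·x = 20 + 5x.
Every vertex has degree 3, so 3V = 2E.
Euler: V − E + F = 2 ⇒ (2E)/3 − E + (5 + x) = 2.
Multiply by 6: 2·(2E) − 3·(2E) + 6·(5 + x) = 12, i.e. 30 + 6x − (20 + 5x) = 12.
Collecting terms: x + 10 = 12, so x = 2.
Then 2E = 20 + 5·2 = 30, so E = 15, V = 2E/3 = 10, F = 5 + 2 = 7.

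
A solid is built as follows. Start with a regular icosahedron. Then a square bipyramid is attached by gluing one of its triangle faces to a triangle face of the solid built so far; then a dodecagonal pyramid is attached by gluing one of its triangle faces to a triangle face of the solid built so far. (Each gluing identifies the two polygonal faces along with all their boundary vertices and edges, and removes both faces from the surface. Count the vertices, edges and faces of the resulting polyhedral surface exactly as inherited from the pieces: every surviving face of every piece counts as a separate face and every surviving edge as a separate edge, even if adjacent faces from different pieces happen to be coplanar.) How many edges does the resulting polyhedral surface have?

60

A regular icosahedron: V=12, E=30, F=20.
Attach a square bipyramid (V=6, E=12, F=8) along a 3-gon: merge 3 vertices and 3 edges, delete both glued faces → V=15, E=39, F=26.
Attach a dodecagonal pyramid (V=13, E=24, F=13) along a 3-gon: merge 3 vertices and 3 edges, delete both glued faces → V=25, E=60, F=37.
Check: V − E + F = 25 − 60 + 37 = 2.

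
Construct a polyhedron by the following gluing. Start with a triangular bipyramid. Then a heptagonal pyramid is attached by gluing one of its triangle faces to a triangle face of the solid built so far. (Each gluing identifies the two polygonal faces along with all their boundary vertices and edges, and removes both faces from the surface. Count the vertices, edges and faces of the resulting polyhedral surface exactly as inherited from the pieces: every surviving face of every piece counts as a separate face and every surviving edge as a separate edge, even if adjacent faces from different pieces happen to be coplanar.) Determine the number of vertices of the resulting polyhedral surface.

10

A triangular bipyramid: V=5, E=9, F=6.
Attach a heptagonal pyramid (V=8, E=14, F=8) along a 3-gon: merge 3 vertices and 3 edges, delete both glued faces → V=10, E=20, F=12.
Check: V − E + F = 10 − 20 + 12 = 2.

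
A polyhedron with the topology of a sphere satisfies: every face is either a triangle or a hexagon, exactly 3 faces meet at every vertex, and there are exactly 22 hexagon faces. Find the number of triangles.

Let x be the number of triangles; then F = 22 + x.
Edge–face incidences: 2E = 6·22 + 3·x = 132 + 3x.
Every vertex has degree 3, so 3V = 2E.
Euler: V − E + F = 2 ⇒ (2E)/3 − E + (22 + x) = 2.
Multiply by 6: 2·(2E) − 3·(2E) + 6·(22 + x) = 12, i.e. 132 + 6x − (132 + 3x) = 12.
Collecting terms: 3x = 12, so x = 4.
Then 2E = 132 + 3·4 = 144, so E = 72, V = 2E/3 = 48, F = 22 + 4 = 26.

4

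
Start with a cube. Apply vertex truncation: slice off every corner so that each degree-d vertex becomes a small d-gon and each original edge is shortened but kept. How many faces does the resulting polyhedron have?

The base solid has V = 8, E = 12, F = 6.
Truncation replaces each original edge-end by a new vertex, so V′ = 2E = 24.
Each original edge survives, and each old vertex of degree d contributes d new edges; summing degrees gives Σd = 2E, so E′ = E + 2E = 3E = 36.
Each original face survives and each original vertex becomes one new face: F′ = F + V = 14.

14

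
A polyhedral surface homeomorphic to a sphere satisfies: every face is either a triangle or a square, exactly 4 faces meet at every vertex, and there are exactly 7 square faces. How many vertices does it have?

13

Let x be the number of triangles; then F = 7 + x.
Edge–face incidences: 2E = 4·7 + 3·x = 28 + 3x.
Every vertex has degree 4, so 4V = 2E.
Euler: V − E + F = 2 ⇒ (2E)/4 − E + (7 + x) = 2.
Multiply by 8: 2·(2E) − 4·(2E) + 8·(7 + x) = 16, i.e. 56 + 8x − 2·(28 + 3x) = 16.
Collecting terms: 2x = 16, so x = 8.
Then 2E = 28 + 3·8 = 52, so E = 26, V = 2E/4 = 13, F = 7 + 8 = 15.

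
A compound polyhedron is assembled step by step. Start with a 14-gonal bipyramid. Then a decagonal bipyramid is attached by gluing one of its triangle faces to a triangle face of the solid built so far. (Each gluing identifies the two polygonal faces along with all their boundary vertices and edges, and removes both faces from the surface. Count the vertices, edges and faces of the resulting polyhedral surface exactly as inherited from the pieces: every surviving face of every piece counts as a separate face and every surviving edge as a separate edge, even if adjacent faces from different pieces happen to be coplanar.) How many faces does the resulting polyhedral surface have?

A 14-gonal bipyramid: V=16, E=42, F=28.
Attach a decagonal bipyramid (V=12, E=30, F=20) along a 3-gon: merge 3 vertices and 3 edges, delete both glued faces → V=25, E=69, F=46.
Check: V − E + F = 25 − 69 + 46 = 2.

46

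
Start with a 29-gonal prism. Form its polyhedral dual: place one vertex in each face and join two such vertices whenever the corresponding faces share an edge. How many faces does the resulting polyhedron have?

The base solid has V = 58, E = 87, F = 31.
The dual swaps V and F and preserves E: V′ = F = 31, E′ = E = 87, F′ = V = 58.

58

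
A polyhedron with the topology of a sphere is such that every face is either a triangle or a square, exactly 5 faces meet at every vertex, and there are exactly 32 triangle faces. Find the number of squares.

6

Let x be the number of squares; then F = 32 + x.
Edge–face incidences: 2E = 3·32 + 4·x = 96 + 4x.
Every vertex has degree 5, so 5V = 2E.
Euler: V − E + F = 2 ⇒ (2E)/5 − E + (32 + x) = 2.
Multiply by 10: 2·(2E) − 5·(2E) + 10·(32 + x) = 20, i.e. 320 + 10x − 3·(96 + 4x) = 20.
Collecting terms: −2x + 32 = 20, so −2x = −12, so x = 6.
Then 2E = 96 + 4·6 = 120, so E = 60, V = 2E/5 = 24, F = 32 + 6 = 38.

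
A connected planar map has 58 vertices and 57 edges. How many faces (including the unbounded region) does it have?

Euler's formula for a connected plane graph: V − E + F = 2, so F = 2 − 58 + 57 = 1.

1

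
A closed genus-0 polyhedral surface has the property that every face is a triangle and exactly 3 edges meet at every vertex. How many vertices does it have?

4

Each face has 3 edges and each edge borders two faces, so 2E = 3F.
Each vertex has degree 3, so 3V = 2E and hence V = 3F/3.
Euler: V − E + F = 2 ⇒ (3F/3) − (3F/2) + F = 2.
Multiply by 6: (6 − 9 + 6)F = 12, i.e. 3F = 12.
So F = 4, E = 3·4/2 = 6, V = 3·4/3 = 4.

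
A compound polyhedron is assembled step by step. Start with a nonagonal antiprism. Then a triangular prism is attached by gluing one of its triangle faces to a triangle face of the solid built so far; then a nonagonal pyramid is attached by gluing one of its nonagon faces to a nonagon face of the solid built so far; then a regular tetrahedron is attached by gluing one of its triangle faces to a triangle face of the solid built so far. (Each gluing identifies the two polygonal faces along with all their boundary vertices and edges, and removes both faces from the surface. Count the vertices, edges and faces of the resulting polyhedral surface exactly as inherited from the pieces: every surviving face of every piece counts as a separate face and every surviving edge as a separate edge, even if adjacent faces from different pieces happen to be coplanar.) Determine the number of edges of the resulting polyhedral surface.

54

A nonagonal antiprism: V=18, E=36, F=20.
Attach a triangular prism (V=6, E=9, F=5) along a 3-gon: merge 3 vertices and 3 edges, delete both glued faces → V=21, E=42, F=23.
Attach a nonagonal pyramid (V=10, E=18, F=10) along a 9-gon: merge 9 vertices and 9 edges, delete both glued faces → V=22, E=51, F=31.
Attach a regular tetrahedron (V=4, E=6, F=4) along a 3-gon: merge 3 vertices and 3 edges, delete both glued faces → V=23, E=54, F=33.
Check: V − E + F = 23 − 54 + 33 = 2.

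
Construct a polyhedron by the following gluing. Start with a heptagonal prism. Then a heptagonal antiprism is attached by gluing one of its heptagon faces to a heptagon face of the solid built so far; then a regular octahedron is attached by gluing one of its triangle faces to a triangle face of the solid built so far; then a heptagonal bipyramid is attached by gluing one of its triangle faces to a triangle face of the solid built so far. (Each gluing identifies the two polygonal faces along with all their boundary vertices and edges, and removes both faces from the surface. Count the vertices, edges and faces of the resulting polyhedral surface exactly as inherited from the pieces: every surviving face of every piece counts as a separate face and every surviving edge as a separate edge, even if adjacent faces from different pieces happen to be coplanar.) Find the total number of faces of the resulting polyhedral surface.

A heptagonal prism: V=14, E=21, F=9.
Attach a heptagonal antiprism (V=14, E=28, F=16) along a 7-gon: merge 7 vertices and 7 edges, delete both glued faces → V=21, E=42, F=23.
Attach a regular octahedron (V=6, E=12, F=8) along a 3-gon: merge 3 vertices and 3 edges, delete both glued faces → V=24, E=51, F=29.
Attach a heptagonal bipyramid (V=9, E=21, F=14) along a 3-gon: merge 3 vertices and 3 edges, delete both glued faces → V=30, E=69, F=41.
Check: V − E + F = 30 − 69 + 41 = 2.

41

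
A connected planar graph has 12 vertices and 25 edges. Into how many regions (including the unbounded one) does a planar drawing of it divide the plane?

15

Euler's formula for a connected plane graph: V − E + F = 2, so F = 2 − 12 + 25 = 15.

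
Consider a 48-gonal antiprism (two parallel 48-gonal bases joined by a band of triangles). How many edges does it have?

192

An antiprism on an n-gon has two n-gon caps and 2n triangles: V = 2·48 = 96, E = 4·48 = 192, F = 2·48 + 2 = 98.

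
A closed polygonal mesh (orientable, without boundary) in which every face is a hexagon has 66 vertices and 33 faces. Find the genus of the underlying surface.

1

Every face is a hexagon, so 2E = 6·33 = 198, giving E = 99.
χ = V − E + F = 66 − 99 + 33 = 0.
For a closed orientable surface χ = 2 − 2g, so g = (2 − (0))/2 = 1.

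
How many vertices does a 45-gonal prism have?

90

A prism on an n-gon has two n-gon bases and n rectangular sides: V = 2·45 = 90, E = 3·45 = 135, F = 45 + 2 = 47.
Check: V − E + F = 90 − 135 + 47 = 2.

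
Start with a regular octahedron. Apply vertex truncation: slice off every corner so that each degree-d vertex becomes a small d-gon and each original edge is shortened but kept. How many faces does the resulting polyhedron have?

The base solid has V = 6, E = 12, F = 8.
Truncation replaces each original edge-end by a new vertex, so V′ = 2E = 24.
Each original edge survives, and each old vertex of degree d contributes d new edges; summing degrees gives Σd = 2E, so E′ = E + 2E = 3E = 36.
Each original face survives and each original vertex becomes one new face: F′ = F + V = 14.

14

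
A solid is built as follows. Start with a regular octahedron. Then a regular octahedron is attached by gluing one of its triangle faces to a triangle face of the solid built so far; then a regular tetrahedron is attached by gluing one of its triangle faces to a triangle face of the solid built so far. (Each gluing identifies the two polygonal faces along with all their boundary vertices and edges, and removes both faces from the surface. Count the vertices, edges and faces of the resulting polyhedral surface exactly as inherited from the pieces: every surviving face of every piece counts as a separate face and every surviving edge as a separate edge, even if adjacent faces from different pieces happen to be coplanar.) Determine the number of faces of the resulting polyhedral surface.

A regular octahedron: V=6, E=12, F=8.
Attach a regular octahedron (V=6, E=12, F=8) along a 3-gon: merge 3 vertices and 3 edges, delete both glued faces → V=9, E=21, F=14.
Attach a regular tetrahedron (V=4, E=6, F=4) along a 3-gon: merge 3 vertices and 3 edges, delete both glued faces → V=10, E=24, F=16.
Check: V − E + F = 10 − 24 + 16 = 2.

16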